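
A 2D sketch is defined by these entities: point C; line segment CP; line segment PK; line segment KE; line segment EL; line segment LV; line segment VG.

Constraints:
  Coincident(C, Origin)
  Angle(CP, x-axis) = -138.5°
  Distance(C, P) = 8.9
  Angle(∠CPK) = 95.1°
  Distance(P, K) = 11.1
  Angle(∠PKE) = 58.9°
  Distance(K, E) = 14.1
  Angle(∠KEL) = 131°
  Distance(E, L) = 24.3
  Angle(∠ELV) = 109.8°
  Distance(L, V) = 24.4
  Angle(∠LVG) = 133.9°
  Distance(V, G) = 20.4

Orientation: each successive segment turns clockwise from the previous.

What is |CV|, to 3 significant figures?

34.3

C is at the origin; CP runs at -138.5° with length 8.9, so P = (-6.67, -5.90). ∠CPK = 95.1° gives PK at 137° from the x-axis; with |PK| = 11.1, K = (-14.7, 1.73). ∠PKE = 58.9° gives KE at 15.5° from the x-axis; with |KE| = 14.1, E = (-1.14, 5.50). ∠KEL = 131.0° gives EL at -33.5° from the x-axis; with |EL| = 24.3, L = (19.1, -7.91). ∠ELV = 109.8° gives LV at -104° from the x-axis; with |LV| = 24.4, V = (13.3, -31.6). Then |CV| = |V − C| = 34.3.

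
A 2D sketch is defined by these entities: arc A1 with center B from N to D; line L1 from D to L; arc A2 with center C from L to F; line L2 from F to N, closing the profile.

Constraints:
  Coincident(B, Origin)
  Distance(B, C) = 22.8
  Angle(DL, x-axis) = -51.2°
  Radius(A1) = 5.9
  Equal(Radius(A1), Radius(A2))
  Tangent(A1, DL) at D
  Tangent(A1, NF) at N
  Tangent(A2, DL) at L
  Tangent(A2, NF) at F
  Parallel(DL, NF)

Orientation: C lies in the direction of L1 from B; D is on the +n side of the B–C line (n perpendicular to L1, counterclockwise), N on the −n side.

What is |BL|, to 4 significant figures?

23.55

The slot axis is L1's direction at -51.2°, so u = (cos -51.2°, sin -51.2°) = (0.6266, -0.7793) and n = (−sin -51.2°, cos -51.2°) = (0.7793, 0.6266). B is at the origin and C lies 22.8 along u from B, so C = 22.8·u = (14.29, -17.77). Tangency of A1 to both parallel lines with radius 5.9 puts D and N at B ± 5.9·n: D = (4.598, 3.697), N = (-4.598, -3.697). Equal radii place L and F the same way about C: L = C + 5.9·n = (18.88, -14.07), F = C − 5.9·n = (9.688, -21.47). Then |BL| = |L − B| = 23.55.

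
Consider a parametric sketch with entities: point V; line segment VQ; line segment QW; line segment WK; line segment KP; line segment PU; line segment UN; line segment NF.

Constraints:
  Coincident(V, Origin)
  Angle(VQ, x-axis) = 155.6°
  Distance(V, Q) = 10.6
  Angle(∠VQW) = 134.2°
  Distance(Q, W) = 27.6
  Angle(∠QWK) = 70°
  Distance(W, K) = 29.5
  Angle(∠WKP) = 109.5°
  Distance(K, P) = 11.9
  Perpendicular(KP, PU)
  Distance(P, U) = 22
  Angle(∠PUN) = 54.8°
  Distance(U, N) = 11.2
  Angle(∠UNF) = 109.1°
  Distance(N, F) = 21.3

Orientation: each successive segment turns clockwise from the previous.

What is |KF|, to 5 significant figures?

9.9558

∠PUN = 54.8° gives UN at 74.100° from the x-axis; with |UN| = 11.2, N = (-3.2647, 22.513). ∠UNF = 109.1° gives NF at 3.2000° from the x-axis; with |NF| = 21.3, F = (18.002, 23.702). Then |KF| = |F − K| = 9.9558.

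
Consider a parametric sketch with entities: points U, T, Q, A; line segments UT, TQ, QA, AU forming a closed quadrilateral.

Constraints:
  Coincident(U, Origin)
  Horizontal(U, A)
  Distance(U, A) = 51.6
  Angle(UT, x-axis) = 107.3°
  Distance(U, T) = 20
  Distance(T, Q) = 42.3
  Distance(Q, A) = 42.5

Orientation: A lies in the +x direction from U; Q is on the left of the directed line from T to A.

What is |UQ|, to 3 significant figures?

49.5

Checks: |TQ| = 42.30 ✓; |QA| = 42.50 ✓.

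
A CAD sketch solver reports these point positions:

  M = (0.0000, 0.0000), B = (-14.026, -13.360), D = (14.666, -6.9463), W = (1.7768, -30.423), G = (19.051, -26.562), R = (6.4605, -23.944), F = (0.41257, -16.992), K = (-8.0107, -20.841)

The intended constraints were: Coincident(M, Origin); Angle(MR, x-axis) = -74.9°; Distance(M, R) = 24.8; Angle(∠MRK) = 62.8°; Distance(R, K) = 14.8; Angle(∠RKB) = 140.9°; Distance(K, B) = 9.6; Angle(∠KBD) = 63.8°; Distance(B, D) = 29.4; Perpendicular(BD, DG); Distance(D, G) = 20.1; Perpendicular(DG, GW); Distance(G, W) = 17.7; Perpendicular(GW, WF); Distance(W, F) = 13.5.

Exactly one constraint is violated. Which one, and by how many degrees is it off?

Perpendicular(GW, WF) — off by 6.80°.

M = (0.00, 0.00) ✓; MR at -74.90° ✓; |MR| = 24.80 ✓; ∠MRK = 62.80° ✓; |RK| = 14.80 ✓; ∠RKB = 140.9° ✓; |KB| = 9.599 ✓; ∠KBD = 63.80° ✓; |BD| = 29.40 ✓; ∠(BD, DG) = 90.00° ✓; |DG| = 20.10 ✓; ∠(DG, GW) = 90.00° ✓; |GW| = 17.70 ✓; ∠(GW, WF) = 96.80° ✗; |WF| = 13.50 ✓.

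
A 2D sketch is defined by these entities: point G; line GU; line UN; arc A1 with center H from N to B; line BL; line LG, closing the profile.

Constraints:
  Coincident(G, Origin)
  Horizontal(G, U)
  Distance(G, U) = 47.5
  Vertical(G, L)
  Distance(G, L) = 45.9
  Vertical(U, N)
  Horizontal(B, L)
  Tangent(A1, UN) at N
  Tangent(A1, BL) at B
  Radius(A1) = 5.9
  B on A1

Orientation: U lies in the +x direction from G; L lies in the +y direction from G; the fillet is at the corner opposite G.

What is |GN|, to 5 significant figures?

62.099

G is at the origin; G and U share the same y with |GU| = 47.5 and U on the +x side, so U = (47.500, 0.0000). G and L share the same x with |GL| = 45.9 and L on the +y side, so L = (0.0000, 45.900). The virtual corner opposite G is at (47.500, 45.900). Tangency of A1 to UN means the radius HN is perpendicular to UN and tangency of A1 to BL means the radius HB is perpendicular to BL, with radius 5.9, so the center H sits 5.9 in from both sides at H = (41.600, 40.000). That places the tangent points at N = (47.500, 40.000) on UN and B = (41.600, 45.900) on BL. Then |GN| = |N − G| = 62.099.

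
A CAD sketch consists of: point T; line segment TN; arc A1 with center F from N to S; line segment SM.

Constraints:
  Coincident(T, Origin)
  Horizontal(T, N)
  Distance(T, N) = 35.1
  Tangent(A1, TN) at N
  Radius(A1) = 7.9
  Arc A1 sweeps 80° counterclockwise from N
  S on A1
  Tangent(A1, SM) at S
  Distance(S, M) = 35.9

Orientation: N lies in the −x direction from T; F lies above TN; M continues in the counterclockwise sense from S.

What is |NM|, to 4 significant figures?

44.17

On A1, N sits at bearing -90° from F; an 80° counterclockwise sweep puts S at bearing -10°, so S = F + 7.9·(cos -10°, sin -10°) = (-27.32, 6.528). A1 meets SM tangentially, so FS is at right angles to SM, so SM runs along (−sin -10°, cos -10°); with |SM| = 35.9, M = (-21.09, 41.88). Then |NM| = |M − N| = 44.17.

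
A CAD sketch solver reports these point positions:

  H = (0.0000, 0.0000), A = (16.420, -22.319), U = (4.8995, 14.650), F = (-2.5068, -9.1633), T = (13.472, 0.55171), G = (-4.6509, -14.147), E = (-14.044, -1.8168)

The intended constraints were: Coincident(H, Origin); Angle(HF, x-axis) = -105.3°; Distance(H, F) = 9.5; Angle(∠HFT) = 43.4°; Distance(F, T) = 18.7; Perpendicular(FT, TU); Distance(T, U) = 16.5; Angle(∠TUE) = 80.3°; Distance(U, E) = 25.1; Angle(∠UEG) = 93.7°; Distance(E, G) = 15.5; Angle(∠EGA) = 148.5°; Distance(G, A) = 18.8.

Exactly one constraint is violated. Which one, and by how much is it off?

Distance(G, A) = 18.8 — off by 3.80.

H = (0.00, 0.00) ✓; HF at -105.3° ✓; |HF| = 9.500 ✓; ∠HFT = 43.40° ✓; |FT| = 18.70 ✓; ∠(FT, TU) = 90.00° ✓; |TU| = 16.50 ✓; ∠TUE = 80.30° ✓; |UE| = 25.10 ✓; ∠UEG = 93.70° ✓; |EG| = 15.50 ✓; ∠EGA = 148.5° ✓; |GA| = 22.60 ✗.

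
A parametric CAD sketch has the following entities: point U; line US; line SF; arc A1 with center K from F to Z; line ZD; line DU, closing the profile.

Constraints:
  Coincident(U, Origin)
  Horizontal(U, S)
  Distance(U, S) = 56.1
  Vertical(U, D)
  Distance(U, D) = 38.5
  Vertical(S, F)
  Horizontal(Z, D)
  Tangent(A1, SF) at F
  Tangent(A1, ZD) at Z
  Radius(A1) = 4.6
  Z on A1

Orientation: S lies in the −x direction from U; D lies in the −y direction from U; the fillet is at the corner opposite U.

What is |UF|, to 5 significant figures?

65.547

U is at the origin; US is horizontal with |US| = 56.1 and S on the −x side, so S = (-56.100, 0.0000). UD is vertical with |UD| = 38.5 and D on the −y side, so D = (0.0000, -38.500). The virtual corner opposite U is at (-56.100, -38.500). Tangency of A1 to SF means the radius KF is perpendicular to SF and since A1 is tangent to ZD there, KZ ⟂ ZD, with radius 4.6, so the center K sits 4.6 in from both sides at K = (-51.500, -33.900). That places the tangent points at F = (-56.100, -33.900) on SF and Z = (-51.500, -38.500) on ZD. Then |UF| = |F − U| = 65.547.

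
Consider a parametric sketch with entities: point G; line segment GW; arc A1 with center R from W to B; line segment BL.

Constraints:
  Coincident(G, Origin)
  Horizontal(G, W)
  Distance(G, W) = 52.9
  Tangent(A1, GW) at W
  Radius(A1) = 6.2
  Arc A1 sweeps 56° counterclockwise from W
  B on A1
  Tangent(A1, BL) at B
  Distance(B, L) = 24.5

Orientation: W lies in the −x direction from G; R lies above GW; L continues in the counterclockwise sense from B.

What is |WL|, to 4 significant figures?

29.77

G is at the origin; G and W share the same y with |GW| = 52.9 and W on the −x side, so W = (-52.90, 0.000). A1 meets GW tangentially, so RW is at right angles to GW, so R = W + (0, 6.2) = (-52.90, 6.200). On A1, W sits at bearing -90° from R; a 56° counterclockwise sweep puts B at bearing -34°, so B = R + 6.2·(cos -34°, sin -34°) = (-47.76, 2.733). Tangency of A1 to BL means the radius RB is perpendicular to BL, so BL runs along (−sin -34°, cos -34°); with |BL| = 24.5, L = (-34.06, 23.04). Then |WL| = |L − W| = 29.77.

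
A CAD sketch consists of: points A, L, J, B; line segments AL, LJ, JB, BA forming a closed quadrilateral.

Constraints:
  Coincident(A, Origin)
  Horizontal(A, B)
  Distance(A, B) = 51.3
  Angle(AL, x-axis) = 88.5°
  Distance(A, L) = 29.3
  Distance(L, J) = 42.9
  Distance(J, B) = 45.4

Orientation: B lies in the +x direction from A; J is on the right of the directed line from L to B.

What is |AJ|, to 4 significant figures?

15.19

A is at the origin; AB is horizontal with |AB| = 51.3 and B in +x, so B = (51.3, 0). AL runs at 88.5° with |AL| = 29.3, so L = (0.7670, 29.29). J is determined by |LJ| = 42.9 and |JB| = 45.4 together: it lies at the intersection of circle(L, 42.9) and circle(B, 45.4). With |LB| = 58.41, the foot of the radical line on LB is 27.31 from L and the perpendicular offset is √(42.9² − 27.31²) = 33.08. Taking the right-of-LB solution: J = (7.809, -13.03).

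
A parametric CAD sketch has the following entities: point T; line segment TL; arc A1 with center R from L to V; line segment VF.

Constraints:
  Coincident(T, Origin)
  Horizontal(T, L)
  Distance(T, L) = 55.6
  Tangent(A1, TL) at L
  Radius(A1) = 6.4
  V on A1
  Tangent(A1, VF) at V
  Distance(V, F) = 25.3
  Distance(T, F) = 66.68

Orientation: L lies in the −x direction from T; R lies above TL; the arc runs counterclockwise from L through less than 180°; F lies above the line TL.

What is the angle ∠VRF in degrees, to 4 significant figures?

75.80°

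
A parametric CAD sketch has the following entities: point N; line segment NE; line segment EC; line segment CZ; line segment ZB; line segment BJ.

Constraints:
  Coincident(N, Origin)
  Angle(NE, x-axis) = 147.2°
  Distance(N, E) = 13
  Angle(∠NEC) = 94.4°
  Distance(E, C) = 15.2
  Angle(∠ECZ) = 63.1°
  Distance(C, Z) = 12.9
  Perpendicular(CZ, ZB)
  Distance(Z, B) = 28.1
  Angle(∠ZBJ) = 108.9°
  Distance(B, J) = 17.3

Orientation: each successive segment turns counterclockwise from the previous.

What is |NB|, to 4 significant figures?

20.42

N is at the origin; NE runs at 147.2° with length 13.0, so E = (-10.93, 7.042). ∠NEC = 94.4° gives EC at -127.2° from the x-axis; with |EC| = 15.2, C = (-20.12, -5.065). ∠ECZ = 63.1° gives CZ at -10.30° from the x-axis; with |CZ| = 12.9, Z = (-7.425, -7.372). CZ ⟂ ZB, so ZB runs at 79.70°; with |ZB| = 28.1, B = (-2.401, 20.28). Then |NB| = |B − N| = 20.42.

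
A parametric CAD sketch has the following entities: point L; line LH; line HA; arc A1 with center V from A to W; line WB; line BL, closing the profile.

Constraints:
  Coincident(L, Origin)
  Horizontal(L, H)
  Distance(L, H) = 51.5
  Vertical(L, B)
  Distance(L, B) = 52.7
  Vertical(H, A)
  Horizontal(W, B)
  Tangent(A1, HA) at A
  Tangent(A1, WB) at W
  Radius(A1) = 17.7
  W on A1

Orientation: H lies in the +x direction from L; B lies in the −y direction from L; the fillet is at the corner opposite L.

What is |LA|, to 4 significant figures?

62.27

L is at the origin; LH is horizontal with |LH| = 51.5 and H on the +x side, so H = (51.50, 0.000). L and B share the same x with |LB| = 52.7 and B on the −y side, so B = (0.000, -52.70). The virtual corner opposite L is at (51.50, -52.70). A1 meets HA tangentially, so VA is at right angles to HA and since A1 is tangent to WB there, VW ⟂ WB, with radius 17.7, so the center V sits 17.7 in from both sides at V = (33.80, -35.00). That places the tangent points at A = (51.50, -35.00) on HA and W = (33.80, -52.70) on WB. Then |LA| = |A − L| = 62.27.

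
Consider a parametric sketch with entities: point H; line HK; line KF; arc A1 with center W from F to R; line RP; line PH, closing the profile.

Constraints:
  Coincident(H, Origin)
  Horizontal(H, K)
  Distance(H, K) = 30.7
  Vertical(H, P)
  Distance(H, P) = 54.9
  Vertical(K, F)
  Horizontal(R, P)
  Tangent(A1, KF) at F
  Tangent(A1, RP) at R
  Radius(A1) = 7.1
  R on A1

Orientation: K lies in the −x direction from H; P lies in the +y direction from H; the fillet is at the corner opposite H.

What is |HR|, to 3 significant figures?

59.8

H is at the origin; H and K share the same y with |HK| = 30.7 and K on the −x side, so K = (-30.7, 0.00). H and P share the same x with |HP| = 54.9 and P on the +y side, so P = (0.00, 54.9). The virtual corner opposite H is at (-30.7, 54.9). Tangency of A1 to KF means the radius WF is perpendicular to KF and tangency of A1 to RP means the radius WR is perpendicular to RP, with radius 7.1, so the center W sits 7.1 in from both sides at W = (-23.6, 47.8). That places the tangent points at F = (-30.7, 47.8) on KF and R = (-23.6, 54.9) on RP. Then |HR| = |R − H| = 59.8.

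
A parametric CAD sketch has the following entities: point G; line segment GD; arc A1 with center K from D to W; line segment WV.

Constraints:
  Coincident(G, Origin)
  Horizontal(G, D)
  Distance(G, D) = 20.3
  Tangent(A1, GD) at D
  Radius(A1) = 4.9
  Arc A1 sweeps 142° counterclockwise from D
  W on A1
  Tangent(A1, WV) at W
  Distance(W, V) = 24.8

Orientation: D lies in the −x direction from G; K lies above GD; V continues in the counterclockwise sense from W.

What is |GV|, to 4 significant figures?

43.97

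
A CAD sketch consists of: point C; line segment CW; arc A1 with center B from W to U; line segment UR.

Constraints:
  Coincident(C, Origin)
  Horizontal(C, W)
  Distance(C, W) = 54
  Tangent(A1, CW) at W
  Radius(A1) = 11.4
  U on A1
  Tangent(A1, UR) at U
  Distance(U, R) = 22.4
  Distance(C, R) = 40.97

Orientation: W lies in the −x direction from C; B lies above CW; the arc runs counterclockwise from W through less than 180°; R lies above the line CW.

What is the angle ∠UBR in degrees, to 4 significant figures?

63.03°

C is at the origin; C and W share the same y with |CW| = 54.0 and W on the −x side, so W = (-54.00, 0.000). The tangent condition forces BW to be normal to CW, so B = W + (0, 11.4) = (-54.00, 11.40). Since BU ⟂ UR (tangency), |BR| = √(11.4² + 22.4²) = 25.13 regardless of where U sits on A1. So R lies on both circle(C, 40.97) and circle(B, 25.13); the above-CW intersection is R = (-32.68, 24.71). U is the foot of the tangent from R: U = (-44.23, 5.520).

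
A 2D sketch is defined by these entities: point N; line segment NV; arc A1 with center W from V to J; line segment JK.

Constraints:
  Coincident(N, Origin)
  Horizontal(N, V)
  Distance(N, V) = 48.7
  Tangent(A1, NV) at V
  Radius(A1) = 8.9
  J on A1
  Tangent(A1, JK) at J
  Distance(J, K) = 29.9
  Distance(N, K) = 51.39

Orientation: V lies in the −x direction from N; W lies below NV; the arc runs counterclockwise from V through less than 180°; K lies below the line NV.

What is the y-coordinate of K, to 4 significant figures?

-37.16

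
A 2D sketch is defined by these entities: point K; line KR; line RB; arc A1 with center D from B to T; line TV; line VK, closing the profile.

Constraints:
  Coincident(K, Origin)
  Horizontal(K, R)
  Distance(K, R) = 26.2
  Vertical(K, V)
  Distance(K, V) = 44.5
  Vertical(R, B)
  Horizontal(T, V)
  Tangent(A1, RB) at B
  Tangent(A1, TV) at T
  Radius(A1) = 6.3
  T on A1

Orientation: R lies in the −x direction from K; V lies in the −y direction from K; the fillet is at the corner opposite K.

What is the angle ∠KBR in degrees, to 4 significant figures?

34.44°

The virtual corner opposite K is at (-26.20, -44.50). Since A1 is tangent to RB there, DB ⟂ RB and tangency of A1 to TV means the radius DT is perpendicular to TV, with radius 6.3, so the center D sits 6.3 in from both sides at D = (-19.90, -38.20). That places the tangent points at B = (-26.20, -38.20) on RB and T = (-19.90, -44.50) on TV. Then cos ∠KBR = BK·BR / (|BK||BR|), giving 34.44°.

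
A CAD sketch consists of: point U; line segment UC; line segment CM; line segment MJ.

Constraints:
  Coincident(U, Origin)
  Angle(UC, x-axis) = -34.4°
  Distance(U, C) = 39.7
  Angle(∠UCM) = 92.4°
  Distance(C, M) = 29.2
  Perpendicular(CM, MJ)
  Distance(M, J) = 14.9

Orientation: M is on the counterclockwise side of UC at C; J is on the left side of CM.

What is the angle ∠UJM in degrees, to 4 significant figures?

128.7°

U is at the origin; UC runs at -34.4° with length 39.7, so C = 39.7·(cos -34.4°, sin -34.4°) = (32.76, -22.43). ∠UCM = 92.4°, so CM runs at -34.4° + (180° − 92.4°) = 53.20° from the x-axis; with |CM| = 29.2, M = C + 29.2·(cos 53.20°, sin 53.20°) = (50.25, 0.9522). CM is perpendicular to MJ; with |MJ| = 14.9 on the left of CM, J = M + 14.9·(-0.8007, 0.5990) = (38.32, 9.878). Then cos ∠UJM = JU·JM / (|JU||JM|), giving 128.7°.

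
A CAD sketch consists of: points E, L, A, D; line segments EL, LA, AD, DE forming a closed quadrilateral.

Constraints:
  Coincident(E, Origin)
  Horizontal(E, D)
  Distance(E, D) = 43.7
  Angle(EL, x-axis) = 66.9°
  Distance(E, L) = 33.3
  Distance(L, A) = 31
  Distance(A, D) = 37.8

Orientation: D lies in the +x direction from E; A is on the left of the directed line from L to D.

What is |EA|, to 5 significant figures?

57.420

E is at the origin; E and D share the same y with |ED| = 43.7 and D in +x, so D = (43.7, 0). EL runs at 66.9° with |EL| = 33.3, so L = (13.065, 30.630). A is determined by |LA| = 31.0 and |AD| = 37.8 together: it lies at the intersection of circle(L, 31.0) and circle(D, 37.8). With |LD| = 43.321, the foot of the radical line on LD is 16.261 from L and the perpendicular offset is √(31.0² − 16.261²) = 26.393. Taking the left-of-LD solution: A = (43.225, 37.797).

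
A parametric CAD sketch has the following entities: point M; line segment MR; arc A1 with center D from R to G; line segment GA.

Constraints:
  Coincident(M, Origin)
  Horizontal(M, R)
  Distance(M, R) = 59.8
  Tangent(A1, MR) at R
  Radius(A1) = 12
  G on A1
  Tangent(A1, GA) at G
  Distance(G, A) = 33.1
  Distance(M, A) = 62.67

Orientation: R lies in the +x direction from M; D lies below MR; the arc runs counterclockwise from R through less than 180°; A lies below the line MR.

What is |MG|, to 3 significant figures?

49.1

Checks: ∠(DR, RM) = 90.00° ✓; |DR| = 12.00 ✓; |DG| = 12.00 ✓; ∠(DG, GA) = 90.00° ✓; |GA| = 33.10 ✓; |MA| = 62.67 ✓.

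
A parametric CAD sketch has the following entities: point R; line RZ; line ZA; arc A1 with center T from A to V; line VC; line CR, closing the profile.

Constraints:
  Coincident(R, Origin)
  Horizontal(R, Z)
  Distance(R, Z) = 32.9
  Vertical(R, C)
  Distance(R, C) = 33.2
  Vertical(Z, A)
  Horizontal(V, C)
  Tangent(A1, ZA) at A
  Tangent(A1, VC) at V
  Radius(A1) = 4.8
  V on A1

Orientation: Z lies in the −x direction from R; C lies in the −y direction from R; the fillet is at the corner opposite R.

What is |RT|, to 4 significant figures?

39.95

R is at the origin; RZ is horizontal with |RZ| = 32.9 and Z on the −x side, so Z = (-32.90, 0.000). R and C share the same x with |RC| = 33.2 and C on the −y side, so C = (0.000, -33.20). The virtual corner opposite R is at (-32.90, -33.20). A1 meets ZA tangentially, so TA is at right angles to ZA and the tangent condition forces TV to be normal to VC, with radius 4.8, so the center T sits 4.8 in from both sides at T = (-28.10, -28.40). Then |RT| = |T − R| = 39.95.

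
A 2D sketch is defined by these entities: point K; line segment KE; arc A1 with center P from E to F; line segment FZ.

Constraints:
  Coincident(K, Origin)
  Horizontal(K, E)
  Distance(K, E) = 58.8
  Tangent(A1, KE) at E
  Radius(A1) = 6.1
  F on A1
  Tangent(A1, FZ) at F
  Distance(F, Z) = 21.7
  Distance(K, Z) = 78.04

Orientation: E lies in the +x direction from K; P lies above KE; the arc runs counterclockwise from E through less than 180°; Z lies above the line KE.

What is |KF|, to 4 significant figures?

64.16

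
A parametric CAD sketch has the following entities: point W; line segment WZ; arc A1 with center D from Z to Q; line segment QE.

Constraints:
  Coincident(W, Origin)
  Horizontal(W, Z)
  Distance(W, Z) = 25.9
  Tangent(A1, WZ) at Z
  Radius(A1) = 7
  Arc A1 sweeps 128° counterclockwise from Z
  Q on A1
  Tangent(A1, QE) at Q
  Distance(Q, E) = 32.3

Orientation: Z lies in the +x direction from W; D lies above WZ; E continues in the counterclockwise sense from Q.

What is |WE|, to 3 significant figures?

38.5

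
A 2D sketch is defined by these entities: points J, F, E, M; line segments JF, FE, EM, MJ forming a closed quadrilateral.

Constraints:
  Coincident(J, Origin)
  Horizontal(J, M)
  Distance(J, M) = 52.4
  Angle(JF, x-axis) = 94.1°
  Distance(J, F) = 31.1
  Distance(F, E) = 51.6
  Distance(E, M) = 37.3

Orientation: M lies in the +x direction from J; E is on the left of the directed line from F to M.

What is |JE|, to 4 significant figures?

61.50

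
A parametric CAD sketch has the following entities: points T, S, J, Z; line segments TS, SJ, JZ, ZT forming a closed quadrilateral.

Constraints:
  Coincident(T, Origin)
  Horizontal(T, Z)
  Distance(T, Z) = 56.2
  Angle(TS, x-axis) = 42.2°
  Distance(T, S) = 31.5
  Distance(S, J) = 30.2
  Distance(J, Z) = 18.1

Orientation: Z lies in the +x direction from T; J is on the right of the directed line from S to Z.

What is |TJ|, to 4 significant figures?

39.05

T is at the origin; TZ is horizontal with |TZ| = 56.2 and Z in +x, so Z = (56.2, 0). TS runs at 42.2° with |TS| = 31.5, so S = (23.34, 21.16). J is determined by |SJ| = 30.2 and |JZ| = 18.1 together: it lies at the intersection of circle(S, 30.2) and circle(Z, 18.1). With |SZ| = 39.09, the foot of the radical line on SZ is 27.02 from S and the perpendicular offset is √(30.2² − 27.02²) = 13.49. Taking the right-of-SZ solution: J = (38.75, -4.810).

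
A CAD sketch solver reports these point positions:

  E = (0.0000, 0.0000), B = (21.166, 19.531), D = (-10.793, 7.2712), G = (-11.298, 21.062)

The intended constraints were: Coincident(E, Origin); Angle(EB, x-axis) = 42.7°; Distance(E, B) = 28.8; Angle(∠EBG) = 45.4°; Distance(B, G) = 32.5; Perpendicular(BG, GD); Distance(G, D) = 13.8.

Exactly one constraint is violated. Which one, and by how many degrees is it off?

Perpendicular(BG, GD) — off by 4.80°.

E = (0.00, 0.00) ✓; EB at 42.70° ✓; |EB| = 28.80 ✓; ∠EBG = 45.40° ✓; |BG| = 32.50 ✓; ∠(BG, GD) = 94.80° ✗; |GD| = 13.80 ✓.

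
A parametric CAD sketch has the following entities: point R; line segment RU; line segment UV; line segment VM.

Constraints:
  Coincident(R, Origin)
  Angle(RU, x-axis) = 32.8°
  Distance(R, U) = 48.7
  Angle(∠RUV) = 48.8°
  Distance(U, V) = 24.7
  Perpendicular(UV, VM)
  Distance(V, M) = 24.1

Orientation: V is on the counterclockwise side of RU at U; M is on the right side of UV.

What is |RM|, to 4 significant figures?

61.19

∠RUV = 48.8°, so UV runs at 32.8° + (180° − 48.8°) = 164.0° from the x-axis; with |UV| = 24.7, V = U + 24.7·(cos 164.0°, sin 164.0°) = (17.19, 33.19). UV is perpendicular to VM; with |VM| = 24.1 on the right of UV, M = V + 24.1·(0.2756, 0.9613) = (23.84, 56.36). Then |RM| = |M − R| = 61.19.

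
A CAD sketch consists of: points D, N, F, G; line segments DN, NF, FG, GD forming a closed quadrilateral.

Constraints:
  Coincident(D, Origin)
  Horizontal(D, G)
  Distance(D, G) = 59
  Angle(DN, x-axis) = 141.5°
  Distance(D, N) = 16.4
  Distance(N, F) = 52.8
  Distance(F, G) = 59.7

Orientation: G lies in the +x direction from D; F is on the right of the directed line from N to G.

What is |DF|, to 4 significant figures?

38.36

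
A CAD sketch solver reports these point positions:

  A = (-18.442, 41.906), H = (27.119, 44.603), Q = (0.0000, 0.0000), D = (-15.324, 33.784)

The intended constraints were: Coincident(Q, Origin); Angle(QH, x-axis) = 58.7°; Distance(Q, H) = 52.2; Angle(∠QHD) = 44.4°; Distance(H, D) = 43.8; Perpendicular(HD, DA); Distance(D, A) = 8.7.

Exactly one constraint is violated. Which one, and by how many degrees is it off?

Perpendicular(HD, DA) — off by 6.70°.

Q = (0.00, 0.00) ✓; QH at 58.70° ✓; |QH| = 52.20 ✓; ∠QHD = 44.40° ✓; |HD| = 43.80 ✓; ∠(HD, DA) = 83.30° ✗; |DA| = 8.700 ✓.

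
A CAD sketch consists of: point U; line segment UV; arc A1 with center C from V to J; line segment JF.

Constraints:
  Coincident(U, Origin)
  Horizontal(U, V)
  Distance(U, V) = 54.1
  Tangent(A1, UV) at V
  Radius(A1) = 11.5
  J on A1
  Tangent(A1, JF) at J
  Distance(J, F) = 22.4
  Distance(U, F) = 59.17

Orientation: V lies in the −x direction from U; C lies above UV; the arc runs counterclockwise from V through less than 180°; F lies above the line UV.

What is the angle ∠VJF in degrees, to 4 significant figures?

129.4°

Checks: |CJ| = 11.50 ✓; ∠(CJ, JF) = 90.00° ✓; |JF| = 22.40 ✓; |UF| = 59.17 ✓.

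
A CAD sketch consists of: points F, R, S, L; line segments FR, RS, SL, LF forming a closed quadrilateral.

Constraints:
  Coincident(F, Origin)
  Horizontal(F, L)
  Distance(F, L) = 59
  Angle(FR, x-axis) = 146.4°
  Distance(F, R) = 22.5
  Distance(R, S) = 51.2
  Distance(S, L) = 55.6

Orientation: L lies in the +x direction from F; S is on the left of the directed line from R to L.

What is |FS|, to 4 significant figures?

48.06

F is at the origin; F and L share the same y with |FL| = 59.0 and L in +x, so L = (59.0, 0). FR runs at 146.4° with |FR| = 22.5, so R = (-18.74, 12.45). S is determined by |RS| = 51.2 and |SL| = 55.6 together: it lies at the intersection of circle(R, 51.2) and circle(L, 55.6). With |RL| = 78.73, the foot of the radical line on RL is 36.38 from R and the perpendicular offset is √(51.2² − 36.38²) = 36.03. Taking the left-of-RL solution: S = (22.88, 42.27).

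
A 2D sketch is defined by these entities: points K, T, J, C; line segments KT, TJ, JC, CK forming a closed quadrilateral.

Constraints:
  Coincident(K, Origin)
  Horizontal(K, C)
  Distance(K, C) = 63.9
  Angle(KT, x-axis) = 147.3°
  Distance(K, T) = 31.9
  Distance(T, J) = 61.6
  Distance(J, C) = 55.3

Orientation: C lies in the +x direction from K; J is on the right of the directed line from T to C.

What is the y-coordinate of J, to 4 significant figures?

-27.24

Checks: |TJ| = 61.60 ✓; |JC| = 55.30 ✓.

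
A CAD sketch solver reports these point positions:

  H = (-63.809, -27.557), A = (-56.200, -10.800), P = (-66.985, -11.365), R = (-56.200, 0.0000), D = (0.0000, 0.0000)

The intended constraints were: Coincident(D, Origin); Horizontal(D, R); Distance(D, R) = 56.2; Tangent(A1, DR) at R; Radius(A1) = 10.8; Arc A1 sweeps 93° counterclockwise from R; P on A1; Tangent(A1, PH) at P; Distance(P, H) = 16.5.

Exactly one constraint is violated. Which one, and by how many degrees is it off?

Tangent(A1, PH) at P — off by 8.10°.

D = (0.00, 0.00) ✓; D.y = 0.00, R.y = 0.00 ✓; |DR| = 56.20 ✓; ∠(AR, RD) = 90.00° ✓; |AR| = 10.80 ✓; bearing(A→P) − bearing(A→R) = 93.00° ✓; |AP| = 10.80 ✓; ∠(AP, PH) = 81.90° ✗; |PH| = 16.50 ✓.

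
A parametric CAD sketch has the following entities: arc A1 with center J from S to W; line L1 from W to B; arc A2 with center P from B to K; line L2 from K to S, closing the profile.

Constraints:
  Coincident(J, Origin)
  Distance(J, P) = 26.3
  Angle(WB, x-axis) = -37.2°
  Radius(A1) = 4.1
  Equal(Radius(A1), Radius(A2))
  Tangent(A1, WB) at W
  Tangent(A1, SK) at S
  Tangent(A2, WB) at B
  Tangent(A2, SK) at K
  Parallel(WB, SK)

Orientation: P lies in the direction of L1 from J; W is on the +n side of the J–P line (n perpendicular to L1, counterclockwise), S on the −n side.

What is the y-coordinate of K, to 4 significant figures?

-19.17

The slot axis is L1's direction at -37.2°, so u = (cos -37.2°, sin -37.2°) = (0.7965, -0.6046) and n = (−sin -37.2°, cos -37.2°) = (0.6046, 0.7965). J is at the origin and P lies 26.3 along u from J, so P = 26.3·u = (20.95, -15.90). Tangency of A1 to both parallel lines with radius 4.1 puts W and S at J ± 4.1·n: W = (2.479, 3.266), S = (-2.479, -3.266). Equal radii place B and K the same way about P: B = P + 4.1·n = (23.43, -12.64), K = P − 4.1·n = (18.47, -19.17). So K.y = -19.17.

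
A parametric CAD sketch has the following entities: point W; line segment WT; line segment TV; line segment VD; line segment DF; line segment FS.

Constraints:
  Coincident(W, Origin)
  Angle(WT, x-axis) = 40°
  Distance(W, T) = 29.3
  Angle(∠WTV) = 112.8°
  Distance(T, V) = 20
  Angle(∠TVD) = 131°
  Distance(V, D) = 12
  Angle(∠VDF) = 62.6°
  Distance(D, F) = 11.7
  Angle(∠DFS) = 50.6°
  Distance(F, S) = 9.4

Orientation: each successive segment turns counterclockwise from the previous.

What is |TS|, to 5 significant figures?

20.862

∠VDF = 62.6° gives DF at -86.400° from the x-axis; with |DF| = 11.7, F = (6.2861, 31.105). ∠DFS = 50.6° gives FS at 43.000° from the x-axis; with |FS| = 9.4, S = (13.161, 37.516). Then |TS| = |S − T| = 20.862.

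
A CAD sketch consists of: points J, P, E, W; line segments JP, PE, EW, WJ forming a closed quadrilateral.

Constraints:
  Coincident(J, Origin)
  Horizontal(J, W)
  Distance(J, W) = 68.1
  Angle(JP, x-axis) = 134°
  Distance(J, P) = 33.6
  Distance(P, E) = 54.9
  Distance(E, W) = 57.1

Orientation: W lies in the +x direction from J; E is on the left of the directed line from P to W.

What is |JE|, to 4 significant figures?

50.43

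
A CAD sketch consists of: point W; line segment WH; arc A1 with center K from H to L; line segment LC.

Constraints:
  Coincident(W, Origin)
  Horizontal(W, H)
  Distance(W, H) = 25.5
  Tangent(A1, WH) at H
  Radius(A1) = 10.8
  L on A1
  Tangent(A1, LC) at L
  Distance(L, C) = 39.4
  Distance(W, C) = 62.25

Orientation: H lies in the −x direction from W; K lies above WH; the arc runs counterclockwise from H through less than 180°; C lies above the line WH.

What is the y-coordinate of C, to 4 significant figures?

49.96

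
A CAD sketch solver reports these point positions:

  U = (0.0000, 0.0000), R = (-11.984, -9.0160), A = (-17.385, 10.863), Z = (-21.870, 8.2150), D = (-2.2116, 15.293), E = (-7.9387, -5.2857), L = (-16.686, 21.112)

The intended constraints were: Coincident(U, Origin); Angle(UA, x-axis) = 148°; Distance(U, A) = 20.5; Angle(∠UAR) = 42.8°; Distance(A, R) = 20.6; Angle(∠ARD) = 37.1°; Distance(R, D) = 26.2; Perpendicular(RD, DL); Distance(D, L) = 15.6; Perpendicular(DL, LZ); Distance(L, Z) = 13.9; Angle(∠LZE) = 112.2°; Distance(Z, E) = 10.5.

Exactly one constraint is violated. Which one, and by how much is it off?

Distance(Z, E) = 10.5 — off by 8.90.

U = (0.00, 0.00) ✓; UA at 148.0° ✓; |UA| = 20.50 ✓; ∠UAR = 42.80° ✓; |AR| = 20.60 ✓; ∠ARD = 37.10° ✓; |RD| = 26.20 ✓; ∠(RD, DL) = 90.00° ✓; |DL| = 15.60 ✓; ∠(DL, LZ) = 90.00° ✓; |LZ| = 13.90 ✓; ∠LZE = 112.2° ✓; |ZE| = 19.40 ✗.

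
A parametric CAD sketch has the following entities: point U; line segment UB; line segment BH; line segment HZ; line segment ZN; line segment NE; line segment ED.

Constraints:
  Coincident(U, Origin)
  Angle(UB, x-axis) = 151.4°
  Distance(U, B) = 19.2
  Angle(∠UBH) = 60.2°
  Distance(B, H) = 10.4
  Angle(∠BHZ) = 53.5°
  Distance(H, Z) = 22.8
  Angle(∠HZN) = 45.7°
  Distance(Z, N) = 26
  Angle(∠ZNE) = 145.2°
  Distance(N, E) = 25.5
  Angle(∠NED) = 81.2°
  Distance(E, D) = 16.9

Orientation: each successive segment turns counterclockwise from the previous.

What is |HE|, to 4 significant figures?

31.07

∠HZN = 45.7° gives ZN at 172.0° from the x-axis; with |ZN| = 26.0, N = (-24.35, 16.35). ∠ZNE = 145.2° gives NE at -153.2° from the x-axis; with |NE| = 25.5, E = (-47.11, 4.857). Then |HE| = |E − H| = 31.07.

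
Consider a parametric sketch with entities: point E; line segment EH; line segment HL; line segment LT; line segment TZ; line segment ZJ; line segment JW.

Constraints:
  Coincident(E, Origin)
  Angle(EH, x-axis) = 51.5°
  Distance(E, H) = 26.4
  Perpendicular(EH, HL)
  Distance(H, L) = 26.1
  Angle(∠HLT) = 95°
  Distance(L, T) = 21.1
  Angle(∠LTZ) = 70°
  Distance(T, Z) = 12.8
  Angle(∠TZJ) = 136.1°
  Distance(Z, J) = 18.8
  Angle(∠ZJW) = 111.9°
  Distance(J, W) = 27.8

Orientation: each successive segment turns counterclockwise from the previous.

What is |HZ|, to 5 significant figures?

23.582

∠HLT = 95.0° gives LT at -133.50° from the x-axis; with |LT| = 21.1, T = (-18.516, 21.603). ∠LTZ = 70.0° gives TZ at -23.500° from the x-axis; with |TZ| = 12.8, Z = (-6.7776, 16.499). Then |HZ| = |Z − H| = 23.582.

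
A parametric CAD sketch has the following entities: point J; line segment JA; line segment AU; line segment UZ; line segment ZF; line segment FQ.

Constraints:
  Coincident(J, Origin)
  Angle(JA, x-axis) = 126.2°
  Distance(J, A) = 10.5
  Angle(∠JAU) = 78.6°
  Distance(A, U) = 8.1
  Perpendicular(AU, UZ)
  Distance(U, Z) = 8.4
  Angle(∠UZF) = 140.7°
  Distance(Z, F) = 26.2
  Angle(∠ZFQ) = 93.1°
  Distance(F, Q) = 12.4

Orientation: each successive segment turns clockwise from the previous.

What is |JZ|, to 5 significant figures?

6.3150

J is at the origin; JA runs at 126.2° with length 10.5, so A = (-6.2014, 8.4731). ∠JAU = 78.6° gives AU at 24.800° from the x-axis; with |AU| = 8.1, U = (1.1516, 11.871). AU ⟂ UZ, so UZ runs at -65.200°; with |UZ| = 8.4, Z = (4.6750, 4.2453). Then |JZ| = |Z − J| = 6.3150.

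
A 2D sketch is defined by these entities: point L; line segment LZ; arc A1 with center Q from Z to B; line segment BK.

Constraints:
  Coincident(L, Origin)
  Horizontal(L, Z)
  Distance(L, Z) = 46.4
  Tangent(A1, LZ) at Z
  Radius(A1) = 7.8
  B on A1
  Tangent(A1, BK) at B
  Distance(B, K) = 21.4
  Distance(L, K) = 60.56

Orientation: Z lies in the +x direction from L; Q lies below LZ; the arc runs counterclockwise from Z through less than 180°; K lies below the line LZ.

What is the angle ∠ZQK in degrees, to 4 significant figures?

163.7°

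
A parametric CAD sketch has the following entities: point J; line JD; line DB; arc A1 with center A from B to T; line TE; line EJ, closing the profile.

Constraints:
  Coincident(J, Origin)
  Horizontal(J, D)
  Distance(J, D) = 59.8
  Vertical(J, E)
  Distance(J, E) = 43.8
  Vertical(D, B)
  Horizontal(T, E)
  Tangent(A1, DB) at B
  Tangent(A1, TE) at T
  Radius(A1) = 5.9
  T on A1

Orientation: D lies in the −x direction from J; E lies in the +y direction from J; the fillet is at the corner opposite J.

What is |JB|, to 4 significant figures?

70.80

J is at the origin; J and D share the same y with |JD| = 59.8 and D on the −x side, so D = (-59.80, 0.000). JE is vertical with |JE| = 43.8 and E on the +y side, so E = (0.000, 43.80). The virtual corner opposite J is at (-59.80, 43.80). A1 meets DB tangentially, so AB is at right angles to DB and the tangent condition forces AT to be normal to TE, with radius 5.9, so the center A sits 5.9 in from both sides at A = (-53.90, 37.90). That places the tangent points at B = (-59.80, 37.90) on DB and T = (-53.90, 43.80) on TE. Then |JB| = |B − J| = 70.80.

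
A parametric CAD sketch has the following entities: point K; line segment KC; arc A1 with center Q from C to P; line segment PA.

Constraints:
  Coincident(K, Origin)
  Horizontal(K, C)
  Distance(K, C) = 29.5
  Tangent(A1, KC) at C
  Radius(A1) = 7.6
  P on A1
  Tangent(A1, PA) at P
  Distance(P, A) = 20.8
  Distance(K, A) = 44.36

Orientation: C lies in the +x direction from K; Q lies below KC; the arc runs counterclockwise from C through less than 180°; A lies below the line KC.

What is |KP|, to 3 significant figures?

25.6

Checks: ∠(QC, CK) = 90.00° ✓; |QC| = 7.600 ✓; |QP| = 7.600 ✓; ∠(QP, PA) = 90.00° ✓; |PA| = 20.80 ✓; |KA| = 44.36 ✓.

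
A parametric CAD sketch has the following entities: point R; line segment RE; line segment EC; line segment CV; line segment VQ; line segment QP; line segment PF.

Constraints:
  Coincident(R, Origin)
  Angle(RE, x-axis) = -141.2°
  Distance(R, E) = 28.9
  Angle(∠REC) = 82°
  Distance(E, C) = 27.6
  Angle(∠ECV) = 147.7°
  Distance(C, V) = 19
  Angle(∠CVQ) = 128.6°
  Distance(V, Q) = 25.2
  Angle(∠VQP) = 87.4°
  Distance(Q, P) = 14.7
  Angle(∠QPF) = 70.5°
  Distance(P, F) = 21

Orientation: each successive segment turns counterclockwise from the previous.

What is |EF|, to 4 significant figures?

40.72

R is at the origin; RE runs at -141.2° with length 28.9, so E = (-22.52, -18.11). ∠REC = 82.0° gives EC at -43.20° from the x-axis; with |EC| = 27.6, C = (-2.403, -37.00). ∠ECV = 147.7° gives CV at -10.90° from the x-axis; with |CV| = 19.0, V = (16.25, -40.60). ∠CVQ = 128.6° gives VQ at 40.50° from the x-axis; with |VQ| = 25.2, Q = (35.42, -24.23). ∠VQP = 87.4° gives QP at 133.1° from the x-axis; with |QP| = 14.7, P = (25.37, -13.50). ∠QPF = 70.5° gives PF at -117.4° from the x-axis; with |PF| = 21.0, F = (15.71, -32.14). Then |EF| = |F − E| = 40.72.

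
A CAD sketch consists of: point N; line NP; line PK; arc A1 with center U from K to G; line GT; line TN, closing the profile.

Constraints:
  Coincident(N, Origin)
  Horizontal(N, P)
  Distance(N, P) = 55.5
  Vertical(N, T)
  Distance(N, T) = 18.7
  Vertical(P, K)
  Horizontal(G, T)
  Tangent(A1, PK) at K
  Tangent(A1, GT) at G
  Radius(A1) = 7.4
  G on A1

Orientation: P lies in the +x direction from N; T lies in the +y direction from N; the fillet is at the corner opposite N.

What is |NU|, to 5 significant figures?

49.410

N is at the origin; NP is horizontal with |NP| = 55.5 and P on the +x side, so P = (55.500, 0.0000). N and T share the same x with |NT| = 18.7 and T on the +y side, so T = (0.0000, 18.700). The virtual corner opposite N is at (55.500, 18.700). A1 meets PK tangentially, so UK is at right angles to PK and the tangent condition forces UG to be normal to GT, with radius 7.4, so the center U sits 7.4 in from both sides at U = (48.100, 11.300). Then |NU| = |U − N| = 49.410.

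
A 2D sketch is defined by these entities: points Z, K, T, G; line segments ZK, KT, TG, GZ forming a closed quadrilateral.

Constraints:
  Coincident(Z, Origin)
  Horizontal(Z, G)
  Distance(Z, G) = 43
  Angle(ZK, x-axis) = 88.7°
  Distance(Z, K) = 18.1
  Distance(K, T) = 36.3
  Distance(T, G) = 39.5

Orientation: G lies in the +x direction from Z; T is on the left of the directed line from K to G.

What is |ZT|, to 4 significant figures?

48.76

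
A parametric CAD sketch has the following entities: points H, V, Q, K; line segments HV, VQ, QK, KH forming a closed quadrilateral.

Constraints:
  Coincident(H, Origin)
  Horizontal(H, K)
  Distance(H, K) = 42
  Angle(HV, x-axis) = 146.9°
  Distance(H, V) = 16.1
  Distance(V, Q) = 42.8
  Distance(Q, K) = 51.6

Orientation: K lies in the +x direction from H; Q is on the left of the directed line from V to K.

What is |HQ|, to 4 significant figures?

44.44

H is at the origin; H and K share the same y with |HK| = 42.0 and K in +x, so K = (42.0, 0). HV runs at 146.9° with |HV| = 16.1, so V = (-13.49, 8.792). Q is determined by |VQ| = 42.8 and |QK| = 51.6 together: it lies at the intersection of circle(V, 42.8) and circle(K, 51.6). With |VK| = 56.18, the foot of the radical line on VK is 20.70 from V and the perpendicular offset is √(42.8² − 20.70²) = 37.46. Taking the left-of-VK solution: Q = (12.82, 42.55).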